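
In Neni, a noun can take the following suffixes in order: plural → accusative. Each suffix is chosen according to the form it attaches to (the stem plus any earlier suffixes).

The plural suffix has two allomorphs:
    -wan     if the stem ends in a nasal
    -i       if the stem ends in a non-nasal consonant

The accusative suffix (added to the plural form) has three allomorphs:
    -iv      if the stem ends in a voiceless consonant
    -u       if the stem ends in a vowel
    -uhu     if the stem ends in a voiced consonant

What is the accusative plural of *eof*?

Since the final consonant of *eof* is /f/ (non-nasal), it takes -i, giving *eofi*.
The plural form *eofi*: final sound = /i/, a vowel → -u → *eofiu*.

eofiu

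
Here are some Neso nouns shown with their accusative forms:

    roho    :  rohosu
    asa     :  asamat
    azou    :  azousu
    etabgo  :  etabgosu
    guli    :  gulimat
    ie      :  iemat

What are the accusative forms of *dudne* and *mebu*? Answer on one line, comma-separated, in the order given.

dudnemat, mebusu

The alternation tracks the last vowel of the stem — -su when the last vowel of the stem is a rounded vowel (*roho*, *azou*, *etabgo*); -mat when the last vowel of the stem is an unrounded vowel (*asa*, *guli*, *ie*).
Since the last vowel of *dudne* is /e/ (an unrounded vowel), it takes -mat, giving *dudnemat*.
Since the last vowel of *mebu* is /u/ (a rounded vowel), it takes -su, giving *mebusu*.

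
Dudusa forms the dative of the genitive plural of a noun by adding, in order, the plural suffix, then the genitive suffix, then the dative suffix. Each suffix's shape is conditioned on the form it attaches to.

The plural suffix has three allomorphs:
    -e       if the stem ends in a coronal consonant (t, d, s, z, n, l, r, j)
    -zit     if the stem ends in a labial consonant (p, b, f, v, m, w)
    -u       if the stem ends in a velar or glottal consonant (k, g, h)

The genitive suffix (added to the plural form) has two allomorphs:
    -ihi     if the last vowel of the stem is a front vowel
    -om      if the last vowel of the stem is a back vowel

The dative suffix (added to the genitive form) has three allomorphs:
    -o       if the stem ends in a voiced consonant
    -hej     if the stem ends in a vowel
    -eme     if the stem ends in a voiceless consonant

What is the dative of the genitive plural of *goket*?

*goket* — final consonant /t/ (coronal) → -e → *gokete*.
The plural form *gokete*: last vowel = /e/, a front vowel → -ihi → *goketeihi*.
The genitive form *goketeihi*: final sound = /i/, a vowel → -hej → *goketeihihej*.

goketeihihej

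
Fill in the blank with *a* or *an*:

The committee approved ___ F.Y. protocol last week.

The indefinite article is chosen by the initial *sound* of the following word, not its spelling.
The initialism *F.Y.* is read letter by letter; the first letter, F, is pronounced /ɛf/, which begins with a vowel sound.
So the article is *an*: The committee approved an F.Y. protocol last week.

an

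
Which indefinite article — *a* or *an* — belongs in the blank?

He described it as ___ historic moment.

a

The indefinite article is chosen by the initial *sound* of the following word, not its spelling.
*historic* begins with the sound /h/ (h is pronounced in standard usage) — a consonant sound.
So the article is *a*: He described it as a historic moment.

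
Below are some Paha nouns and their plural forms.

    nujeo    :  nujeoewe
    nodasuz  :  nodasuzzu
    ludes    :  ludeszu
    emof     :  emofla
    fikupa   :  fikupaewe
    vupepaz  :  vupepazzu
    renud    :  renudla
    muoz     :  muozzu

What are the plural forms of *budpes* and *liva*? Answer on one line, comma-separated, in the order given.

The suffix is conditioned by the final sound: -zu when the stem ends in a sibilant (*nodasuz*, *ludes*, *vupepaz*, *muoz*); -la when the stem ends in a non-sibilant consonant (*emof*, *renud*); -ewe when the stem ends in a vowel (*nujeo*, *fikupa*).
Since the final sound of *budpes* is /s/ (a sibilant), it takes -zu, giving *budpeszu*.
*liva*: final sound = /a/, a vowel → -ewe → *livaewe*.

budpeszu, livaewe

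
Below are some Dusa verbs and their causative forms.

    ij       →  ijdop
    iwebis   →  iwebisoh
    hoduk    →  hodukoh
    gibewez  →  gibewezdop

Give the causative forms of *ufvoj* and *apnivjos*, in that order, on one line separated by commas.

The suffix is conditioned by the final consonant: -oh when the stem ends in a voiceless consonant (*iwebis*, *hoduk*); -dop when the stem ends in a voiced consonant (*ij*, *gibewez*).
*ufvoj* — final consonant /j/ (voiced) → -dop → *ufvojdop*.
*apnivjos*: final consonant = /s/, voiceless → -oh → *apnivjosoh*.

ufvojdop, apnivjosoh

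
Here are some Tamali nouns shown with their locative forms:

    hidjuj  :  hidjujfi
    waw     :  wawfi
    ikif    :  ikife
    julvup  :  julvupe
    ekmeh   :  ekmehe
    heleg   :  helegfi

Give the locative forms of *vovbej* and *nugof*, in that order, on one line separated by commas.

vovbejfi, nugofe

The pattern is voicing of the final consonant: -e when the stem ends in a voiceless consonant (*ikif*, *julvup*, *ekmeh*); -fi when the stem ends in a voiced consonant (*hidjuj*, *waw*, *heleg*).
*vovbej*: final consonant = /j/, voiced → -fi → *vovbejfi*.
Since the final consonant of *nugof* is /f/ (voiceless), it takes -e, giving *nugofe*.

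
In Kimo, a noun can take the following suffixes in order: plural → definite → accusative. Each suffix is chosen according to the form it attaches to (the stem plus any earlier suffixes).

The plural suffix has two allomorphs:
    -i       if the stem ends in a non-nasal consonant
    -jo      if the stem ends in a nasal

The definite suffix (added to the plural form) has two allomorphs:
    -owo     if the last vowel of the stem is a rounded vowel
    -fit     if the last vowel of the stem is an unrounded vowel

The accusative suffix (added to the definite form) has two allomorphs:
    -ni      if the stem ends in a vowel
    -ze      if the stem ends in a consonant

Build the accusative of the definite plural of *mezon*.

The final consonant of *mezon* is /n/, which is a nasal, so the plural suffix is -jo, giving *mezonjo*.
The plural form *mezonjo* — last vowel /o/ (a rounded vowel) → -owo → *mezonjoowo*.
The final sound of the definite form *mezonjoowo* is /o/, which is a vowel, so the accusative suffix is -ni, giving *mezonjoowoni*.

mezonjoowoni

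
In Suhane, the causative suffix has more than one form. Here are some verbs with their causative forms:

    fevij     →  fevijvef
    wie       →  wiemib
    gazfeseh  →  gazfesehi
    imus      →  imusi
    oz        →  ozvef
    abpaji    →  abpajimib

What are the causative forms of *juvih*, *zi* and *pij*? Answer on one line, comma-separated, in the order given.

juvihi, zimib, pijvef

The suffix is conditioned by the final sound: -i when the stem ends in a voiceless consonant (*gazfeseh*, *imus*); -vef when the stem ends in a voiced consonant (*fevij*, *oz*); -mib when the stem ends in a vowel (*wie*, *abpaji*).
*juvih*: final sound = /h/, a voiceless consonant → -i → *juvihi*.
*zi*: final sound = /i/, a vowel → -mib → *zimib*.
The final sound of *pij* is /j/, which is a voiced consonant, so the suffix is -vef, giving *pijvef*.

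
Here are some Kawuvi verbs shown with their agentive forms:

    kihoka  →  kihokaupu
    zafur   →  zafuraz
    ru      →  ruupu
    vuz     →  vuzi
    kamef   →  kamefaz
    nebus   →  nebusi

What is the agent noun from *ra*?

raupu

The alternation tracks the final sound of the stem — -i when the stem ends in a sibilant (*vuz*, *nebus*); -az when the stem ends in a non-sibilant consonant (*zafur*, *kamef*); -upu when the stem ends in a vowel (*kihoka*, *ru*).
*ra*: final sound = /a/, a vowel → -upu → *raupu*.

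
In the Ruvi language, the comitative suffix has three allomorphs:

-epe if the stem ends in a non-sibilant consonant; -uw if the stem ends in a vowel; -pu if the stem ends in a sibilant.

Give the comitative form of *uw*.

The final sound of *uw* is /w/, which is a non-sibilant consonant, so the suffix is -epe, giving *uwepe*.

uwepe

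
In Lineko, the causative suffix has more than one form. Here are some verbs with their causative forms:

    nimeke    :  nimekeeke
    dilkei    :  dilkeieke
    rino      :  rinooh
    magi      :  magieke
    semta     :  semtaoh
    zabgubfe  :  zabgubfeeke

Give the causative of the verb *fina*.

Looking at the last vowel of each stem: -eke when the last vowel of the stem is a front vowel (*nimeke*, *dilkei*, *magi*, *zabgubfe*); -oh when the last vowel of the stem is a back vowel (*rino*, *semta*).
The last vowel of *fina* is /a/, which is a back vowel, so the suffix is -oh, giving *finaoh*.

finaoh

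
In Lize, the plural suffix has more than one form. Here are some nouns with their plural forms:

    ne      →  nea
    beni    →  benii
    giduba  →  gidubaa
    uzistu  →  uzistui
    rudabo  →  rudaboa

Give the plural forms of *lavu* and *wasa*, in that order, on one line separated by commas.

Looking at the last vowel of each stem: -i when the last vowel of the stem is a high vowel (*beni*, *uzistu*); -a when the last vowel of the stem is a non-high vowel (*ne*, *giduba*, *rudabo*).
Since the last vowel of *lavu* is /u/ (a high vowel), it takes -i, giving *lavui*.
Since the last vowel of *wasa* is /a/ (a non-high vowel), it takes -a, giving *wasaa*.

lavui, wasaa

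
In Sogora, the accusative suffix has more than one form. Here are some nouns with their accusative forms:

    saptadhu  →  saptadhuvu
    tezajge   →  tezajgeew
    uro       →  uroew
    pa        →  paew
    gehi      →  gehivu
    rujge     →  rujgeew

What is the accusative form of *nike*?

nikeew

The alternation tracks the last vowel of the stem — -vu when the last vowel of the stem is a high vowel (*saptadhu*, *gehi*); -ew when the last vowel of the stem is a non-high vowel (*tezajge*, *uro*, *pa*, *rujge*).
Since the last vowel of *nike* is /e/ (a non-high vowel), it takes -ew, giving *nikeew*.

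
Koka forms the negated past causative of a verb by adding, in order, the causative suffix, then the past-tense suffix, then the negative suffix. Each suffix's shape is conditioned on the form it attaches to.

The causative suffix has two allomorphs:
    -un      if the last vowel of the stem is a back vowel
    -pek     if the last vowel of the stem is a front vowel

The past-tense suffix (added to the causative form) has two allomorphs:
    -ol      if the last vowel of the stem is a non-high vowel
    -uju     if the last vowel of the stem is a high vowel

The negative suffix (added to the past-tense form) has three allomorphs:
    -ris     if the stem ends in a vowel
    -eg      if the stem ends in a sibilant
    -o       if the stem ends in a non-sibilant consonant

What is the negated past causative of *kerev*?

*kerev* — last vowel /e/ (a front vowel) → -pek → *kerevpek*.
The causative form *kerevpek* — last vowel /e/ (a non-high vowel) → -ol → *kerevpekol*.
Since the final sound of the past-tense form *kerevpekol* is /l/ (a non-sibilant consonant), it takes -o, giving *kerevpekolo*.

kerevpekolo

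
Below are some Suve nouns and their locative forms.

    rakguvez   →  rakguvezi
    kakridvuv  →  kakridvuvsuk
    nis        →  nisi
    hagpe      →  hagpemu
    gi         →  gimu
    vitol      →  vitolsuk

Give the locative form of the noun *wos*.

wosi

Looking at the final sound of each stem: -i when the stem ends in a sibilant (*rakguvez*, *nis*); -suk when the stem ends in a non-sibilant consonant (*kakridvuv*, *vitol*); -mu when the stem ends in a vowel (*hagpe*, *gi*).
*wos*: final sound = /s/, a sibilant → -i → *wosi*.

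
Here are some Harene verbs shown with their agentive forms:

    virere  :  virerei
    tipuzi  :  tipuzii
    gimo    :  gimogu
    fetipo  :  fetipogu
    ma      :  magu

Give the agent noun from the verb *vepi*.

vepii

The suffix is conditioned by the last vowel: -i when the last vowel of the stem is a front vowel (*virere*, *tipuzi*); -gu when the last vowel of the stem is a back vowel (*gimo*, *fetipo*, *ma*).
*vepi*: last vowel = /i/, a front vowel → -i → *vepii*.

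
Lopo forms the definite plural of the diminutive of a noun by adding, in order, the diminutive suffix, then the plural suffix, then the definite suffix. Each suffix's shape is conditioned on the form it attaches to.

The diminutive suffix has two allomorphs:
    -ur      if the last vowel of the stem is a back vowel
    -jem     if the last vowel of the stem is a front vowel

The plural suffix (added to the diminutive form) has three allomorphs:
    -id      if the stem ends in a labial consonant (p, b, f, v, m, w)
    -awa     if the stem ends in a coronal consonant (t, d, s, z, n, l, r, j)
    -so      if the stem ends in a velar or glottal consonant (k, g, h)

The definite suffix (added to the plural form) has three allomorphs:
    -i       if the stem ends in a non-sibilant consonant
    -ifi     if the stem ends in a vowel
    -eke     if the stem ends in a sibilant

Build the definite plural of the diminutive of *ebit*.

ebitjemidi

*ebit* — last vowel /i/ (a front vowel) → -jem → *ebitjem*.
The diminutive form *ebitjem*: final consonant = /m/, labial → -id → *ebitjemid*.
The plural form *ebitjemid* — final sound /d/ (a non-sibilant consonant) → -i → *ebitjemidi*.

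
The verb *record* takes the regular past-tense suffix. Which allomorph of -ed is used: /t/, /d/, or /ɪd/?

The stem *record* ends in /t/ or /d/.
The -ed suffix is realized as /ɪd/ after /t, d/; as /t/ after other voiceless consonants; and as /d/ after other voiced sounds.
So -ed on *record* is pronounced /ɪd/.

/ɪd/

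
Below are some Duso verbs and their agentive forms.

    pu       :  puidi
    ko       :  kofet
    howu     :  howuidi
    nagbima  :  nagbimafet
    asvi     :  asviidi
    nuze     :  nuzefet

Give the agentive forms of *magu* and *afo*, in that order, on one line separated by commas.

The pattern is height harmony: -idi when the last vowel of the stem is a high vowel (*pu*, *howu*, *asvi*); -fet when the last vowel of the stem is a non-high vowel (*ko*, *nagbima*, *nuze*).
*magu* — last vowel /u/ (a high vowel) → -idi → *maguidi*.
Since the last vowel of *afo* is /o/ (a non-high vowel), it takes -fet, giving *afofet*.

maguidi, afofet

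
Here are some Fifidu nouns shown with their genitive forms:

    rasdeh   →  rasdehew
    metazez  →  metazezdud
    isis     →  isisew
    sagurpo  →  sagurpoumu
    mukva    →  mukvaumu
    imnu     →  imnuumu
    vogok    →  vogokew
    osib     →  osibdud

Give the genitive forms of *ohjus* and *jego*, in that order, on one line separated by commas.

ohjusew, jegoumu

The suffix is conditioned by the final sound: -ew when the stem ends in a voiceless consonant (*rasdeh*, *isis*, *vogok*); -dud when the stem ends in a voiced consonant (*metazez*, *osib*); -umu when the stem ends in a vowel (*sagurpo*, *mukva*, *imnu*).
*ohjus* — final sound /s/ (a voiceless consonant) → -ew → *ohjusew*.
*jego* — final sound /o/ (a vowel) → -umu → *jegoumu*.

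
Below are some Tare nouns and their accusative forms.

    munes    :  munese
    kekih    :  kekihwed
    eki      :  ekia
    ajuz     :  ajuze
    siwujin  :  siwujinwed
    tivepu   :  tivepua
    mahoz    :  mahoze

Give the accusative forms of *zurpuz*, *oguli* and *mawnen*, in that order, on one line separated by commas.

Looking at the final sound of each stem: -e when the stem ends in a sibilant (*munes*, *ajuz*, *mahoz*); -wed when the stem ends in a non-sibilant consonant (*kekih*, *siwujin*); -a when the stem ends in a vowel (*eki*, *tivepu*).
*zurpuz* — final sound /z/ (a sibilant) → -e → *zurpuze*.
Since the final sound of *oguli* is /i/ (a vowel), it takes -a, giving *ogulia*.
The final sound of *mawnen* is /n/, which is a non-sibilant consonant, so the suffix is -wed, giving *mawnenwed*.

zurpuze, ogulia, mawnenwed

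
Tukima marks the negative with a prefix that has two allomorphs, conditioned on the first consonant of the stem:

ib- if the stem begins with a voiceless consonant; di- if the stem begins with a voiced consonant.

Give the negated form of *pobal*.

The first consonant of *pobal* is /p/, which is voiceless, so the prefix is ib-, giving *ibpobal*.

ibpobal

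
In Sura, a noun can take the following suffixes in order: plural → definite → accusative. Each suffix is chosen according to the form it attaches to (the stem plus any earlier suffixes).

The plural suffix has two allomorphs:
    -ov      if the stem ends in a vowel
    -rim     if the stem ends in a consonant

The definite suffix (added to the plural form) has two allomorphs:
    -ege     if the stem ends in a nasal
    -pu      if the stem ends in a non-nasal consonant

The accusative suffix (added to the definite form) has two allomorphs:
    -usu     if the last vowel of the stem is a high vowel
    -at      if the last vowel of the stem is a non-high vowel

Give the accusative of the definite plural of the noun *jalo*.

*jalo* — final sound /o/ (a vowel) → -ov → *jaloov*.
The plural form *jaloov*: final consonant = /v/, non-nasal → -pu → *jaloovpu*.
The last vowel of the definite form *jaloovpu* is /u/, which is a high vowel, so the accusative suffix is -usu, giving *jaloovpuusu*.

jaloovpuusu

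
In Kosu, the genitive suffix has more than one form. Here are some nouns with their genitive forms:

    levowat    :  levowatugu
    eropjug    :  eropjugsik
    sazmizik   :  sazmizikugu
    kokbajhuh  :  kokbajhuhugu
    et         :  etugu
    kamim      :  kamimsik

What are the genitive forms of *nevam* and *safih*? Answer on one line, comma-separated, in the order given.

The alternation tracks the final consonant of the stem — -ugu when the stem ends in a voiceless consonant (*levowat*, *sazmizik*, *kokbajhuh*, *et*); -sik when the stem ends in a voiced consonant (*eropjug*, *kamim*).
The final consonant of *nevam* is /m/, which is voiced, so the suffix is -sik, giving *nevamsik*.
The final consonant of *safih* is /h/, which is voiceless, so the suffix is -ugu, giving *safihugu*.

nevamsik, safihugu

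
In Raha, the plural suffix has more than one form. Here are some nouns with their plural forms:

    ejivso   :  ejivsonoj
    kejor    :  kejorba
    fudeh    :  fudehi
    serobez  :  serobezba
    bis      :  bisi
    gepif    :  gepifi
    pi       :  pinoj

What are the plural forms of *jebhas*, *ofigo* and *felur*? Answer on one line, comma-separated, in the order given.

jebhasi, ofigonoj, felurba

Looking at the final sound of each stem: -i when the stem ends in a voiceless consonant (*fudeh*, *bis*, *gepif*); -ba when the stem ends in a voiced consonant (*kejor*, *serobez*); -noj when the stem ends in a vowel (*ejivso*, *pi*).
Since the final sound of *jebhas* is /s/ (a voiceless consonant), it takes -i, giving *jebhasi*.
Since the final sound of *ofigo* is /o/ (a vowel), it takes -noj, giving *ofigonoj*.
Since the final sound of *felur* is /r/ (a voiced consonant), it takes -ba, giving *felurba*.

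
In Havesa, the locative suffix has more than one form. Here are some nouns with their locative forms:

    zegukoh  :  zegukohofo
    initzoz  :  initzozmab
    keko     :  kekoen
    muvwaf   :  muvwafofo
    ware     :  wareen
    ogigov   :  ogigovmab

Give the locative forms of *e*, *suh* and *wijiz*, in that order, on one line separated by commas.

Looking at the final sound of each stem: -ofo when the stem ends in a voiceless consonant (*zegukoh*, *muvwaf*); -mab when the stem ends in a voiced consonant (*initzoz*, *ogigov*); -en when the stem ends in a vowel (*keko*, *ware*).
*e* — final sound /e/ (a vowel) → -en → *een*.
Since the final sound of *suh* is /h/ (a voiceless consonant), it takes -ofo, giving *suhofo*.
Since the final sound of *wijiz* is /z/ (a voiced consonant), it takes -mab, giving *wijizmab*.

een, suhofo, wijizmab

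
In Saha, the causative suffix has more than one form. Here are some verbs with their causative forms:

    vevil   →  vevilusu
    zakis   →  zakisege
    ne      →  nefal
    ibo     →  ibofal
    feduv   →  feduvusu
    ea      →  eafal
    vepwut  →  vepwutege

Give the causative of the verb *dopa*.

dopafal

The suffix is conditioned by the final sound: -ege when the stem ends in a voiceless consonant (*zakis*, *vepwut*); -usu when the stem ends in a voiced consonant (*vevil*, *feduv*); -fal when the stem ends in a vowel (*ne*, *ibo*, *ea*).
The final sound of *dopa* is /a/, which is a vowel, so the suffix is -fal, giving *dopafal*.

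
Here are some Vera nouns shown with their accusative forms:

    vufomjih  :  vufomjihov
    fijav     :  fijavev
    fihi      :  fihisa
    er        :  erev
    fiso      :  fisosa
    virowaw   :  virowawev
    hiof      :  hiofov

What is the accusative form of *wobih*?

wobihov

The suffix is conditioned by the final sound: -ov when the stem ends in a voiceless consonant (*vufomjih*, *hiof*); -ev when the stem ends in a voiced consonant (*fijav*, *er*, *virowaw*); -sa when the stem ends in a vowel (*fihi*, *fiso*).
*wobih*: final sound = /h/, a voiceless consonant → -ov → *wobihov*.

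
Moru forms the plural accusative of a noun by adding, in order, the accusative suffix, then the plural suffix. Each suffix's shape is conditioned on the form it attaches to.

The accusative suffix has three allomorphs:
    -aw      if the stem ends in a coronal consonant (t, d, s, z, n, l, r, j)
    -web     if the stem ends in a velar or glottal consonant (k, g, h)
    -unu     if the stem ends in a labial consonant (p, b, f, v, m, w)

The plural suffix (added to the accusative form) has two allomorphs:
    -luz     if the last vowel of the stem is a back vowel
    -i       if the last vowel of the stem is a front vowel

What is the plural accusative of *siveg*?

*siveg*: final consonant = /g/, velar/glottal → -web → *sivegweb*.
The accusative form *sivegweb*: last vowel = /e/, a front vowel → -i → *sivegwebi*.

sivegwebi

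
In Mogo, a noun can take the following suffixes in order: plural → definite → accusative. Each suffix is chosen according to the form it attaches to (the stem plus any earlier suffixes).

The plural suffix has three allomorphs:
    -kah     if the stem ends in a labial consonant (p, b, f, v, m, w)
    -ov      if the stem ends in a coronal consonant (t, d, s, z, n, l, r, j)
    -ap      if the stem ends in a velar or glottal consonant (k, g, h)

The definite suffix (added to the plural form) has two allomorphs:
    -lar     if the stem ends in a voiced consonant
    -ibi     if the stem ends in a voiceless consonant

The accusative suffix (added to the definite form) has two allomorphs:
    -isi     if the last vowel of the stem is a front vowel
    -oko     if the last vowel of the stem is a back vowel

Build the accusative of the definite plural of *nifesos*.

Since the final consonant of *nifesos* is /s/ (coronal), it takes -ov, giving *nifesosov*.
Since the final consonant of the plural form *nifesosov* is /v/ (voiced), it takes -lar, giving *nifesosovlar*.
The definite form *nifesosovlar*: last vowel = /a/, a back vowel → -oko → *nifesosovlaroko*.

nifesosovlaroko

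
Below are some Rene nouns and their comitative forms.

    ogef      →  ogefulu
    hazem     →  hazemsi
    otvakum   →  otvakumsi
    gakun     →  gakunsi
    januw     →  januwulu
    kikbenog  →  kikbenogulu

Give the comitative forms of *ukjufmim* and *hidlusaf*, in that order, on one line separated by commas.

The pattern is nasality of the final consonant: -si when the stem ends in a nasal (*hazem*, *otvakum*, *gakun*); -ulu when the stem ends in a non-nasal consonant (*ogef*, *januw*, *kikbenog*).
*ukjufmim* — final consonant /m/ (a nasal) → -si → *ukjufmimsi*.
*hidlusaf* — final consonant /f/ (non-nasal) → -ulu → *hidlusafulu*.

ukjufmimsi, hidlusafulu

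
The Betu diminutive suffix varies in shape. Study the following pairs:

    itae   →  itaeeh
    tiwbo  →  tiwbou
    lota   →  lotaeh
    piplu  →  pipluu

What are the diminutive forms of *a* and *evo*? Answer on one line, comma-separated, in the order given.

The suffix is conditioned by the last vowel: -u when the last vowel of the stem is a rounded vowel (*tiwbo*, *piplu*); -eh when the last vowel of the stem is an unrounded vowel (*itae*, *lota*).
The last vowel of *a* is /a/, which is an unrounded vowel, so the suffix is -eh, giving *aeh*.
*evo*: last vowel = /o/, a rounded vowel → -u → *evou*.

aeh, evou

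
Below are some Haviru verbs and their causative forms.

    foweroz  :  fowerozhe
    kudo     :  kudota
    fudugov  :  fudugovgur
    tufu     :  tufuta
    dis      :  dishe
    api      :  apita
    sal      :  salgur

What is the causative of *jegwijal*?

jegwijalgur

Looking at the final sound of each stem: -he when the stem ends in a sibilant (*foweroz*, *dis*); -gur when the stem ends in a non-sibilant consonant (*fudugov*, *sal*); -ta when the stem ends in a vowel (*kudo*, *tufu*, *api*).
Since the final sound of *jegwijal* is /l/ (a non-sibilant consonant), it takes -gur, giving *jegwijalgur*.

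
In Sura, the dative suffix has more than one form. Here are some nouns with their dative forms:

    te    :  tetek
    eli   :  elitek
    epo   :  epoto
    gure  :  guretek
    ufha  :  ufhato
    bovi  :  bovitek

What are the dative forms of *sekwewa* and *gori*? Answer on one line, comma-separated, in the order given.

Looking at the last vowel of each stem: -tek when the last vowel of the stem is a front vowel (*te*, *eli*, *gure*, *bovi*); -to when the last vowel of the stem is a back vowel (*epo*, *ufha*).
*sekwewa*: last vowel = /a/, a back vowel → -to → *sekwewato*.
*gori* — last vowel /i/ (a front vowel) → -tek → *goritek*.

sekwewato, goritek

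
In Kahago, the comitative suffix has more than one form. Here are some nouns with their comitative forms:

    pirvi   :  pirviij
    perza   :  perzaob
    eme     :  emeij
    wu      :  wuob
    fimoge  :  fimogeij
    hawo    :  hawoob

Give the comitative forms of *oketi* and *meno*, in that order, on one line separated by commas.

oketiij, menoob

The alternation tracks the last vowel of the stem — -ij when the last vowel of the stem is a front vowel (*pirvi*, *eme*, *fimoge*); -ob when the last vowel of the stem is a back vowel (*perza*, *wu*, *hawo*).
Since the last vowel of *oketi* is /i/ (a front vowel), it takes -ij, giving *oketiij*.
*meno* — last vowel /o/ (a back vowel) → -ob → *menoob*.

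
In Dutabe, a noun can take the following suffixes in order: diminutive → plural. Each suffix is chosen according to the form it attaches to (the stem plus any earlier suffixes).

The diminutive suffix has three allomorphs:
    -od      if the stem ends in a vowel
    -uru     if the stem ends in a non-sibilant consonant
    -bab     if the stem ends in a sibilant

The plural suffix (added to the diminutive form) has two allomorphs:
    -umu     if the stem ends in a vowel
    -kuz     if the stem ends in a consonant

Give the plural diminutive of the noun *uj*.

The final sound of *uj* is /j/, which is a non-sibilant consonant, so the diminutive suffix is -uru, giving *ujuru*.
The diminutive form *ujuru*: final sound = /u/, a vowel → -umu → *ujuruumu*.

ujuruumu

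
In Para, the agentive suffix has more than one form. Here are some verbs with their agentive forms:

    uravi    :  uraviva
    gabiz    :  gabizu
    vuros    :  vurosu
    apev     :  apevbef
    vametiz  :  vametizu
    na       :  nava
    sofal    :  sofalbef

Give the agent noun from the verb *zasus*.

zasusu

The suffix is conditioned by the final sound: -u when the stem ends in a sibilant (*gabiz*, *vuros*, *vametiz*); -bef when the stem ends in a non-sibilant consonant (*apev*, *sofal*); -va when the stem ends in a vowel (*uravi*, *na*).
Since the final sound of *zasus* is /s/ (a sibilant), it takes -u, giving *zasusu*.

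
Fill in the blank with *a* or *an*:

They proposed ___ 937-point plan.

The indefinite article is chosen by the initial *sound* of the following word, not its spelling.
The number *937* is spoken "nine hundred …", beginning with /naɪn/ — a consonant sound.
So the article is *a*: They proposed a 937-point plan.

a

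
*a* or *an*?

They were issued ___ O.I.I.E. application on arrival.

an

The indefinite article is chosen by the initial *sound* of the following word, not its spelling.
The initialism *O.I.I.E.* is read letter by letter; the first letter, O, is pronounced /oʊ/, which begins with a vowel sound.
So the article is *an*: They were issued an O.I.I.E. application on arrival.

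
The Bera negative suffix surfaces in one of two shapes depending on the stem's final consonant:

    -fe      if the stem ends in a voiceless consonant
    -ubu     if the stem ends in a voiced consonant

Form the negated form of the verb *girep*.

*girep* — final consonant /p/ (voiceless) → -fe → *girepfe*.

girepfe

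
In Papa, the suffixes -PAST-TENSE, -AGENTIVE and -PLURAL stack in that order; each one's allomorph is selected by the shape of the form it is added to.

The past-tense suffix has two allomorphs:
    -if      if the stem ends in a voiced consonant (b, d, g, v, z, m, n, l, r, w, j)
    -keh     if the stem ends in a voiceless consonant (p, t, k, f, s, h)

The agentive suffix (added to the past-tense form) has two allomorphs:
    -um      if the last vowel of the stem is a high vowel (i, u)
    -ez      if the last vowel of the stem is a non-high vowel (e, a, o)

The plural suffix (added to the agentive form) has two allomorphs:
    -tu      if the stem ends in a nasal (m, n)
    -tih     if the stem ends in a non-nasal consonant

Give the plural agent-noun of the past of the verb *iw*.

The final consonant of *iw* is /w/, which is voiced, so the past-tense suffix is -if, giving *iwif*.
The last vowel of the past-tense form *iwif* is /i/, which is a high vowel, so the agentive suffix is -um, giving *iwifum*.
Since the final consonant of the agentive form *iwifum* is /m/ (a nasal), it takes -tu, giving *iwifumtu*.

iwifumtu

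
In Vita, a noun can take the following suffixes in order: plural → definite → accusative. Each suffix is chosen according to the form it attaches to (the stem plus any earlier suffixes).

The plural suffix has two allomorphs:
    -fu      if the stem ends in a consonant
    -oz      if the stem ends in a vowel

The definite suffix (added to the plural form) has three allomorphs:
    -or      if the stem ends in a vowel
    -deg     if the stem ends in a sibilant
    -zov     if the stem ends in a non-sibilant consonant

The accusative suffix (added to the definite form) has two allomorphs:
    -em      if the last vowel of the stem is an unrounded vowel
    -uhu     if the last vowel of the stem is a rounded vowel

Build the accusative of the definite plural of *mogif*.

Since the final sound of *mogif* is /f/ (a consonant), it takes -fu, giving *mogiffu*.
The plural form *mogiffu* — final sound /u/ (a vowel) → -or → *mogiffuor*.
The definite form *mogiffuor*: last vowel = /o/, a rounded vowel → -uhu → *mogiffuoruhu*.

mogiffuoruhu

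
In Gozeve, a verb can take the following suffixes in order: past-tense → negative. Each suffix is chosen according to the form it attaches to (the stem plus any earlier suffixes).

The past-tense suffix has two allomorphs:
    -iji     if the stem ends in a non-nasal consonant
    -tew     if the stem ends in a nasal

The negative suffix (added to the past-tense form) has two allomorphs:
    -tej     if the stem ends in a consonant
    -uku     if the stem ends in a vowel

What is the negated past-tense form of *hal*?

Since the final consonant of *hal* is /l/ (non-nasal), it takes -iji, giving *haliji*.
The past-tense form *haliji*: final sound = /i/, a vowel → -uku → *halijiuku*.

halijiuku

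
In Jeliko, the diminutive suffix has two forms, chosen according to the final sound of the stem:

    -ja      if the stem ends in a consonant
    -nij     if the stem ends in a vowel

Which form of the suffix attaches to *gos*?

*gos* — final sound /s/ (a consonant) → -ja.

-ja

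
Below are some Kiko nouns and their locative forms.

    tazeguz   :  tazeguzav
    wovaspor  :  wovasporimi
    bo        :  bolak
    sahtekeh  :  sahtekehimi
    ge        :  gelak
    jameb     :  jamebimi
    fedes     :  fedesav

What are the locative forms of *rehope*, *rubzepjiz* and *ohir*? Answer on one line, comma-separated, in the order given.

Looking at the final sound of each stem: -av when the stem ends in a sibilant (*tazeguz*, *fedes*); -imi when the stem ends in a non-sibilant consonant (*wovaspor*, *sahtekeh*, *jameb*); -lak when the stem ends in a vowel (*bo*, *ge*).
*rehope*: final sound = /e/, a vowel → -lak → *rehopelak*.
Since the final sound of *rubzepjiz* is /z/ (a sibilant), it takes -av, giving *rubzepjizav*.
The final sound of *ohir* is /r/, which is a non-sibilant consonant, so the suffix is -imi, giving *ohirimi*.

rehopelak, rubzepjizav, ohirimi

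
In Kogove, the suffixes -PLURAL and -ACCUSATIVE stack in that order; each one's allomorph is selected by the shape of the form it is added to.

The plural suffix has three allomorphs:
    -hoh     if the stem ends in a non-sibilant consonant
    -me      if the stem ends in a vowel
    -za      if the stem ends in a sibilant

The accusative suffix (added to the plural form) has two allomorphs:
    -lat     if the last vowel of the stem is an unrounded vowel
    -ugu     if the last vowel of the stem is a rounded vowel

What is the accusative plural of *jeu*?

jeumelat

Since the final sound of *jeu* is /u/ (a vowel), it takes -me, giving *jeume*.
The plural form *jeume*: last vowel = /e/, an unrounded vowel → -lat → *jeumelat*.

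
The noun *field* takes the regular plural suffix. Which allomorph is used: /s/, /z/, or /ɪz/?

/z/

The stem *field* ends in a voiced non-sibilant sound.
The plural suffix surfaces as /ɪz/ after sibilants, /s/ after other voiceless consonants, and /z/ after other voiced sounds.
So the plural -s on *field* is pronounced /z/.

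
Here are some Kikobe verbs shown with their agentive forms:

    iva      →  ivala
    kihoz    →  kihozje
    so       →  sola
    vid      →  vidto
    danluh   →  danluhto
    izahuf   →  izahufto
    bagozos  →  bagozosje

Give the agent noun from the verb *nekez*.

The suffix is conditioned by the final sound: -je when the stem ends in a sibilant (*kihoz*, *bagozos*); -to when the stem ends in a non-sibilant consonant (*vid*, *danluh*, *izahuf*); -la when the stem ends in a vowel (*iva*, *so*).
*nekez* — final sound /z/ (a sibilant) → -je → *nekezje*.

nekezje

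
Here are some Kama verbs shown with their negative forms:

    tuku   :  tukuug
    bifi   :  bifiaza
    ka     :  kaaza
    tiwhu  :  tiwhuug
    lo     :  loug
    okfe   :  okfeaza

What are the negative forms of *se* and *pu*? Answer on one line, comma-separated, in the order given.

The pattern is rounding harmony: -ug when the last vowel of the stem is a rounded vowel (*tuku*, *tiwhu*, *lo*); -aza when the last vowel of the stem is an unrounded vowel (*bifi*, *ka*, *okfe*).
*se*: last vowel = /e/, an unrounded vowel → -aza → *seaza*.
Since the last vowel of *pu* is /u/ (a rounded vowel), it takes -ug, giving *puug*.

seaza, puug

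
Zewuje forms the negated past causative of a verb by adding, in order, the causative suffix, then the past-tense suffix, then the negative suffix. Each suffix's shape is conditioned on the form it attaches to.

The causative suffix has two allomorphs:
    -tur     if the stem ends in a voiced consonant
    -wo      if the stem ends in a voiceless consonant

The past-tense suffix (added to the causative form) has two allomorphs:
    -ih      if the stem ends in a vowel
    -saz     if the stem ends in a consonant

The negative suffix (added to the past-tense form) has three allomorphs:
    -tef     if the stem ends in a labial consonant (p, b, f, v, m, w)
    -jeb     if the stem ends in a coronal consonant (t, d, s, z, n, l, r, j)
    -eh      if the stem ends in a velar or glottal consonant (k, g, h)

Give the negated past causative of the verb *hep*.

hepwoiheh

The final consonant of *hep* is /p/, which is voiceless, so the causative suffix is -wo, giving *hepwo*.
Since the final sound of the causative form *hepwo* is /o/ (a vowel), it takes -ih, giving *hepwoih*.
The final consonant of the past-tense form *hepwoih* is /h/, which is velar/glottal, so the negative suffix is -eh, giving *hepwoiheh*.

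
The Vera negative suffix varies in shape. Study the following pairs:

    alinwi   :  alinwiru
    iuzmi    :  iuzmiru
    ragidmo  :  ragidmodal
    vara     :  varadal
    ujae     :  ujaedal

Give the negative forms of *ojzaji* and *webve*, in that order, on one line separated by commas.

ojzajiru, webvedal

The alternation tracks the last vowel of the stem — -ru when the last vowel of the stem is a high vowel (*alinwi*, *iuzmi*); -dal when the last vowel of the stem is a non-high vowel (*ragidmo*, *vara*, *ujae*).
*ojzaji*: last vowel = /i/, a high vowel → -ru → *ojzajiru*.
*webve*: last vowel = /e/, a non-high vowel → -dal → *webvedal*.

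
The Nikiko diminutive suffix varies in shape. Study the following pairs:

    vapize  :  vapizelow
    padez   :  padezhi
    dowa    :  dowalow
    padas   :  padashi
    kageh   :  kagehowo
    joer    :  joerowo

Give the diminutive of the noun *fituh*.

fituhowo

The alternation tracks the final sound of the stem — -hi when the stem ends in a sibilant (*padez*, *padas*); -owo when the stem ends in a non-sibilant consonant (*kageh*, *joer*); -low when the stem ends in a vowel (*vapize*, *dowa*).
Since the final sound of *fituh* is /h/ (a non-sibilant consonant), it takes -owo, giving *fituhowo*.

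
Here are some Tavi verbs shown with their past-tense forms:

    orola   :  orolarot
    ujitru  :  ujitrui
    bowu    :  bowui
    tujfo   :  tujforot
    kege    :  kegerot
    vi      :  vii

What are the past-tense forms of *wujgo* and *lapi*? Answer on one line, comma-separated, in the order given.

The pattern is height harmony: -i when the last vowel of the stem is a high vowel (*ujitru*, *bowu*, *vi*); -rot when the last vowel of the stem is a non-high vowel (*orola*, *tujfo*, *kege*).
Since the last vowel of *wujgo* is /o/ (a non-high vowel), it takes -rot, giving *wujgorot*.
Since the last vowel of *lapi* is /i/ (a high vowel), it takes -i, giving *lapii*.

wujgorot, lapii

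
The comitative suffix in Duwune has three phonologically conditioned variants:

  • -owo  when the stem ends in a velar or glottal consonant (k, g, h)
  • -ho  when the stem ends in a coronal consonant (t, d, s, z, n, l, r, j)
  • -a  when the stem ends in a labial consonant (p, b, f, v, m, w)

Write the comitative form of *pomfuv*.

pomfuva

The final consonant of *pomfuv* is /v/, which is labial, so the suffix is -a, giving *pomfuva*.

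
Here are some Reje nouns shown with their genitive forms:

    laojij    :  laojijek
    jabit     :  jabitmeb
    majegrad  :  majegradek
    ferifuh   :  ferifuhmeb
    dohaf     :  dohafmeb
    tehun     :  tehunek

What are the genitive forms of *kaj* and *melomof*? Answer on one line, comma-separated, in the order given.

kajek, melomofmeb

The suffix is conditioned by the final consonant: -meb when the stem ends in a voiceless consonant (*jabit*, *ferifuh*, *dohaf*); -ek when the stem ends in a voiced consonant (*laojij*, *majegrad*, *tehun*).
Since the final consonant of *kaj* is /j/ (voiced), it takes -ek, giving *kajek*.
The final consonant of *melomof* is /f/, which is voiceless, so the suffix is -meb, giving *melomofmeb*.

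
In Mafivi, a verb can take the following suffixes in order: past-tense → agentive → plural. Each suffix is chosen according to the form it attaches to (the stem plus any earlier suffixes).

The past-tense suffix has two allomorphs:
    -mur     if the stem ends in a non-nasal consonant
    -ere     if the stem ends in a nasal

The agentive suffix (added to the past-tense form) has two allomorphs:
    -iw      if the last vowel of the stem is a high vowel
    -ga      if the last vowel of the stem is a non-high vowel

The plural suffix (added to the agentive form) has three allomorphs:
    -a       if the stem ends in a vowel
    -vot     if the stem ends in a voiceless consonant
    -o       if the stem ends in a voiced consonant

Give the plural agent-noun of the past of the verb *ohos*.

ohosmuriwo

Since the final consonant of *ohos* is /s/ (non-nasal), it takes -mur, giving *ohosmur*.
Since the last vowel of the past-tense form *ohosmur* is /u/ (a high vowel), it takes -iw, giving *ohosmuriw*.
The agentive form *ohosmuriw* — final sound /w/ (a voiced consonant) → -o → *ohosmuriwo*.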